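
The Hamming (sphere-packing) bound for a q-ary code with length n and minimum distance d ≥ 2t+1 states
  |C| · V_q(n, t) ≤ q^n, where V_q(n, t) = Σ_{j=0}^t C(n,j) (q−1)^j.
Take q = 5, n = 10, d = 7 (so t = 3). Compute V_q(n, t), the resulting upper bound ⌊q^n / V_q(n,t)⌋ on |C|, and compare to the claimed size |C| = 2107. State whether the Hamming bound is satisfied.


V_q(n, t) = 8441, q^n = 9765625, Hamming bound = 1156, |C| = 2107 > bound (violated).

Step 1: Compute V_q(n, t) = Σ_{j=0}^3 C(n, j) (q−1)^j.
  j = 0: C(10,0)·(4)^0 = 1·1 = 1.
  j = 1: C(10,1)·(4)^1 = 10·4 = 40.
  j = 2: C(10,2)·(4)^2 = 45·16 = 720.
  j = 3: C(10,3)·(4)^3 = 120·64 = 7680.
  V_q(n, t) = 1 + 40 + 720 + 7680 = 8441.
Step 2: q^n = 5^10 = 9765625.
Step 3: Hamming bound ⌊q^n / V_q(n,t)⌋ = ⌊9765625/8441⌋ = 1156.
Step 4: Compare |C| = 2107 to 1156: violated.
The claimed |C| lies above the Hamming bound, so no 5-ary code of length 10 with d ≥ 7 can have 2107 codewords.


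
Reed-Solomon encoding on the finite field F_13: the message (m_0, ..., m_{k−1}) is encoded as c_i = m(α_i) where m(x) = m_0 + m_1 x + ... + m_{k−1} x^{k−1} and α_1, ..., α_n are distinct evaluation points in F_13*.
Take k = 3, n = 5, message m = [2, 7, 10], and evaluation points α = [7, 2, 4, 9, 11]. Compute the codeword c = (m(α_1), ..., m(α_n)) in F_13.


c = [8, 4, 8, 4, 2]

Message polynomial: m(x) = 2 + 7·x + 10·x^2 (mod 13).
For each evaluation point α_i, compute m(α_i) mod 13:
  α_1 = 7: Horner steps 10 → 12 → 8, so m(7) = 8.
  α_2 = 2: Horner steps 10 → 1 → 4, so m(2) = 4.
  α_3 = 4: Horner steps 10 → 8 → 8, so m(4) = 8.
  α_4 = 9: Horner steps 10 → 6 → 4, so m(9) = 4.
  α_5 = 11: Horner steps 10 → 0 → 2, so m(11) = 2.
Codeword c = [8, 4, 8, 4, 2] ∈ F_13^5.


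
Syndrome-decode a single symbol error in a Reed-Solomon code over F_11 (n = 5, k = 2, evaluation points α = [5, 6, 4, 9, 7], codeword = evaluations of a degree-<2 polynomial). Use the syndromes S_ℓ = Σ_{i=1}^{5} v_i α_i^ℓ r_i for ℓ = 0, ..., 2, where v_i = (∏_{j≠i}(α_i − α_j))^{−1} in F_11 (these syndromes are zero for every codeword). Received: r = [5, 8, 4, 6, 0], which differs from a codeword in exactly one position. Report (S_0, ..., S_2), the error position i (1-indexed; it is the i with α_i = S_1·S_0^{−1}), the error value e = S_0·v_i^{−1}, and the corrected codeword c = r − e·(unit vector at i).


S = (3, 1, 4), error at position 3, error magnitude e = 2, c = [5, 8, 2, 6, 0].

Step 1: column multipliers v_i = (∏_{j≠i}(α_i − α_j))^{−1} mod 11.
  i = 1 (α = 5): (5−6)(5−4)(5−9)(5−7) = (−1)·1·(−4)·(−2) = −8 ≡ 3, so v_1 = 3^{−1} = 4 (mod 11).
  i = 2 (α = 6): (6−5)(6−4)(6−9)(6−7) = 1·2·(−3)·(−1) = 6 ≡ 6, so v_2 = 6^{−1} = 2 (mod 11).
  i = 3 (α = 4): (4−5)(4−6)(4−9)(4−7) = (−1)·(−2)·(−5)·(−3) = 30 ≡ 8, so v_3 = 8^{−1} = 7 (mod 11).
  i = 4 (α = 9): (9−5)(9−6)(9−4)(9−7) = 4·3·5·2 = 120 ≡ 10, so v_4 = 10^{−1} = 10 (mod 11).
  i = 5 (α = 7): (7−5)(7−6)(7−4)(7−9) = 2·1·3·(−2) = −12 ≡ 10, so v_5 = 10^{−1} = 10 (mod 11).
  v = [4, 2, 7, 10, 10].
Step 2: syndromes of r = [5, 8, 4, 6, 0] (all sums mod 11).
  S_0 = Σ v_i r_i = 4·5 + 2·8 + 7·4 + 10·6 + 10·0 = 124 ≡ 3.
  S_1 = Σ v_i α_i r_i = 4·5·5 + 2·6·8 + 7·4·4 + 10·9·6 + 10·7·0 = 848 ≡ 1.
  α_i^2 mod 11 = [3, 3, 5, 4, 5].
  S_2 = Σ v_i α_i^2 r_i = 4·3·5 + 2·3·8 + 7·5·4 + 10·4·6 + 10·5·0 = 488 ≡ 4.
  S = (3, 1, 4) ≠ 0, so r is not a codeword (an error is present).
Step 3: locate the error. For a single error e at position i, S_ℓ = v_i·e·α_i^ℓ, so α_err = S_1/S_0.
  S_0^{−1} = 3^{−1} = 4 (mod 11), so α_err = 1·4 = 4 ≡ 4 = α_3. Error position i = 3.
  Consistency check: S_2/S_1 = 4·1 = 4 ≡ 4 = α_err ✓ (single-error assumption holds).
Step 4: error magnitude e = S_0/v_3 = S_0·∏_{j≠3}(α_3 − α_j) = 3·8 = 24 ≡ 2 (mod 11).
Step 5: correct position 3: c_3 = r_3 − e = 4 − 2 ≡ 2 (mod 11). Hence c = [5, 8, 2, 6, 0].
  Check: interpolating c through the α_i gives m(x) = 1 + 3·x (degree < 2) with m(α_i) = c_i for every i, so c is indeed a codeword.


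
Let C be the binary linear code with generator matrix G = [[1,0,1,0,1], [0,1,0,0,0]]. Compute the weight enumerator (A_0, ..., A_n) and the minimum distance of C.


Weight distribution: A_0 = 1, A_1 = 1, A_3 = 1, A_4 = 1. Minimum distance d = 1.

Enumerate all 2^2 = 4 messages m ∈ F_2^2.
For each, compute codeword c = mG in F_2^5, then tally its weight.
  m = 00 → c = 00000, weight = 0.
  m = 10 → c = 10101, weight = 3.
  m = 01 → c = 01000, weight = 1.
  m = 11 → c = 11101, weight = 4.
Tally weights:
  weight 0: 1 codewords.
  weight 1: 1 codewords.
  weight 3: 1 codewords.
  weight 4: 1 codewords.
Minimum distance d = smallest w > 0 with A_w > 0 = 1.
Sanity: Σ A_w = 4 = 2^2 = 4 ✓.


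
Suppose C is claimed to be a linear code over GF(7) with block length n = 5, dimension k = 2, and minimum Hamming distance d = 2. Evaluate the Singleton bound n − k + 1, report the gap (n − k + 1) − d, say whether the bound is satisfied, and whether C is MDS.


Singleton RHS = n − k + 1 = 4, slack = 2, bound satisfied, not MDS.

Singleton bound: d ≤ n − k + 1.
Here n = 5, k = 2, so n − k + 1 = 4.
Given d = 2, check d ≤ 4: YES.
Slack = (n − k + 1) − d = 2.
The code is NOT MDS (slack = 2 > 0).
Description: the claimed parameters are [5, 2, 2]_7; such a code would be non-MDS.


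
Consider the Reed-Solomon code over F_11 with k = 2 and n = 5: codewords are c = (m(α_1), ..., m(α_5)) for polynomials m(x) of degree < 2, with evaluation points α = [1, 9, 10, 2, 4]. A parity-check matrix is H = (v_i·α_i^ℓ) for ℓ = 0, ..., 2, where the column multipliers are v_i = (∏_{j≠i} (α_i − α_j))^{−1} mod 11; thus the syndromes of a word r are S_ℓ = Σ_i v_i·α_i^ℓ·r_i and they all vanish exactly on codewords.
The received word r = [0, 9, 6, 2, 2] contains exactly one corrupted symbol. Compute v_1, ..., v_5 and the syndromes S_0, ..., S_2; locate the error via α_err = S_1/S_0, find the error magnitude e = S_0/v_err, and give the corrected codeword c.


S = (3, 6, 1), error at position 4, error magnitude e = 5, c = [0, 9, 6, 8, 2].

Step 1: column multipliers v_i = (∏_{j≠i}(α_i − α_j))^{−1} mod 11.
  i = 1 (α = 1): (1−9)(1−10)(1−2)(1−4) = (−8)·(−9)·(−1)·(−3) = 216 ≡ 7, so v_1 = 7^{−1} = 8 (mod 11).
  i = 2 (α = 9): (9−1)(9−10)(9−2)(9−4) = 8·(−1)·7·5 = −280 ≡ 6, so v_2 = 6^{−1} = 2 (mod 11).
  i = 3 (α = 10): (10−1)(10−9)(10−2)(10−4) = 9·1·8·6 = 432 ≡ 3, so v_3 = 3^{−1} = 4 (mod 11).
  i = 4 (α = 2): (2−1)(2−9)(2−10)(2−4) = 1·(−7)·(−8)·(−2) = −112 ≡ 9, so v_4 = 9^{−1} = 5 (mod 11).
  i = 5 (α = 4): (4−1)(4−9)(4−10)(4−2) = 3·(−5)·(−6)·2 = 180 ≡ 4, so v_5 = 4^{−1} = 3 (mod 11).
  v = [8, 2, 4, 5, 3].
Step 2: syndromes of r = [0, 9, 6, 2, 2] (all sums mod 11).
  S_0 = Σ v_i r_i = 8·0 + 2·9 + 4·6 + 5·2 + 3·2 = 58 ≡ 3.
  S_1 = Σ v_i α_i r_i = 8·1·0 + 2·9·9 + 4·10·6 + 5·2·2 + 3·4·2 = 446 ≡ 6.
  α_i^2 mod 11 = [1, 4, 1, 4, 5].
  S_2 = Σ v_i α_i^2 r_i = 8·1·0 + 2·4·9 + 4·1·6 + 5·4·2 + 3·5·2 = 166 ≡ 1.
  S = (3, 6, 1) ≠ 0, so r is not a codeword (an error is present).
Step 3: locate the error. For a single error e at position i, S_ℓ = v_i·e·α_i^ℓ, so α_err = S_1/S_0.
  S_0^{−1} = 3^{−1} = 4 (mod 11), so α_err = 6·4 = 24 ≡ 2 = α_4. Error position i = 4.
  Consistency check: S_2/S_1 = 1·2 = 2 ≡ 2 = α_err ✓ (single-error assumption holds).
Step 4: error magnitude e = S_0/v_4 = S_0·∏_{j≠4}(α_4 − α_j) = 3·9 = 27 ≡ 5 (mod 11).
Step 5: correct position 4: c_4 = r_4 − e = 2 − 5 ≡ 8 (mod 11). Hence c = [0, 9, 6, 8, 2].
  Check: interpolating c through the α_i gives m(x) = 3 + 8·x (degree < 2) with m(α_i) = c_i for every i, so c is indeed a codeword.


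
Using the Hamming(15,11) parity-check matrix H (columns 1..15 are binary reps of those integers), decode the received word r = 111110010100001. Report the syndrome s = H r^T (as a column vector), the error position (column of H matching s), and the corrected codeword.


s = (1, 1, 0, 0)^T, error position = 12, corrected codeword c = 111110010101001

Compute s = H r^T mod 2 one row at a time:
  s_1 = 1 + 0 + 1 + 0 + 0 + 0 + 0 + 1 = 3 ≡ 1 (mod 2).
  s_2 = 1 + 1 + 0 + 0 + 0 + 0 + 0 + 1 = 3 ≡ 1 (mod 2).
  s_3 = 1 + 1 + 0 + 0 + 1 + 0 + 0 + 1 = 4 ≡ 0 (mod 2).
  s_4 = 1 + 1 + 1 + 0 + 0 + 0 + 0 + 1 = 4 ≡ 0 (mod 2).
s = (1, 1, 0, 0)^T — this equals column 12 of H (binary 1100), so error is at position 12.
Correct: flip bit 12 of r = 111110010100001 to get c = 111110010101001.


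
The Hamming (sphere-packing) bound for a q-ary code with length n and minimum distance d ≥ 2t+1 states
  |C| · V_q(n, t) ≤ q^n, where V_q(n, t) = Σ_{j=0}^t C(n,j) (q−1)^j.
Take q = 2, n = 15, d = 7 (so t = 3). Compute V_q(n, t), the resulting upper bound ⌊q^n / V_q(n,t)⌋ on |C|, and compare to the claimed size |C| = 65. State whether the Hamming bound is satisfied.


V_q(n, t) = 576, q^n = 32768, Hamming bound = 56, |C| = 65 > bound (violated).

Step 1: Compute V_q(n, t) = Σ_{j=0}^3 C(n, j) (q−1)^j.
  j = 0: C(15,0)·(1)^0 = 1·1 = 1.
  j = 1: C(15,1)·(1)^1 = 15·1 = 15.
  j = 2: C(15,2)·(1)^2 = 105·1 = 105.
  j = 3: C(15,3)·(1)^3 = 455·1 = 455.
  V_q(n, t) = 1 + 15 + 105 + 455 = 576.
Step 2: q^n = 2^15 = 32768.
Step 3: Hamming bound ⌊q^n / V_q(n,t)⌋ = ⌊32768/576⌋ = 56.
Step 4: Compare |C| = 65 to 56: violated.
The claimed |C| lies above the Hamming bound, so no 2-ary code of length 15 with d ≥ 7 can have 65 codewords.


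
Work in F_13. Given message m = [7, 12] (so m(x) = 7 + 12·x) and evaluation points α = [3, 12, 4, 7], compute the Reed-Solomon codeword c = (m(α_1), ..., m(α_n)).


c = [4, 8, 3, 0]

Message polynomial: m(x) = 7 + 12·x (mod 13).
For each evaluation point α_i, compute m(α_i) mod 13:
  α_1 = 3: Horner steps 12 → 4, so m(3) = 4.
  α_2 = 12: Horner steps 12 → 8, so m(12) = 8.
  α_3 = 4: Horner steps 12 → 3, so m(4) = 3.
  α_4 = 7: Horner steps 12 → 0, so m(7) = 0.
Codeword c = [4, 8, 3, 0] ∈ F_13^4.


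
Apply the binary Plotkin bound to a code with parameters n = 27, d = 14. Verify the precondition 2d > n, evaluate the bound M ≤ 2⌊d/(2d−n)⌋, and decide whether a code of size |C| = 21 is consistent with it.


Plotkin bound M ≤ 28; given |C| = 21 ≤ bound (satisfied).

Check applicability: 2d = 28, n = 27.
2d − n = 1 > 0, so Plotkin applies.
Compute d/(2d−n) = 14/1 ≈ 14.0000.
⌊d/(2d−n)⌋ = 14.
Plotkin bound: M ≤ 2·14 = 28.
Given |C| = 21, check: satisfied.
This |C| is below the Plotkin bound.


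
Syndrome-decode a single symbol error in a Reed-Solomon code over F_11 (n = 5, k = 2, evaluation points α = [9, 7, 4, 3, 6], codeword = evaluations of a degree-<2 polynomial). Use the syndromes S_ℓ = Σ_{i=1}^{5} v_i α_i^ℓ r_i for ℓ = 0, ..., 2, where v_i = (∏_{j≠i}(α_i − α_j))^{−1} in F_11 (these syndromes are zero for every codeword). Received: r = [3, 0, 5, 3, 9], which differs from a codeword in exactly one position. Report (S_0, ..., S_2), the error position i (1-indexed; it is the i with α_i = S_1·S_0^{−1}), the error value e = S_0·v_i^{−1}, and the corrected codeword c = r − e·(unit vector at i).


S = (8, 6, 10), error at position 1, error magnitude e = 10, c = [4, 0, 5, 3, 9].

Step 1: column multipliers v_i = (∏_{j≠i}(α_i − α_j))^{−1} mod 11.
  i = 1 (α = 9): (9−7)(9−4)(9−3)(9−6) = 2·5·6·3 = 180 ≡ 4, so v_1 = 4^{−1} = 3 (mod 11).
  i = 2 (α = 7): (7−9)(7−4)(7−3)(7−6) = (−2)·3·4·1 = −24 ≡ 9, so v_2 = 9^{−1} = 5 (mod 11).
  i = 3 (α = 4): (4−9)(4−7)(4−3)(4−6) = (−5)·(−3)·1·(−2) = −30 ≡ 3, so v_3 = 3^{−1} = 4 (mod 11).
  i = 4 (α = 3): (3−9)(3−7)(3−4)(3−6) = (−6)·(−4)·(−1)·(−3) = 72 ≡ 6, so v_4 = 6^{−1} = 2 (mod 11).
  i = 5 (α = 6): (6−9)(6−7)(6−4)(6−3) = (−3)·(−1)·2·3 = 18 ≡ 7, so v_5 = 7^{−1} = 8 (mod 11).
  v = [3, 5, 4, 2, 8].
Step 2: syndromes of r = [3, 0, 5, 3, 9] (all sums mod 11).
  S_0 = Σ v_i r_i = 3·3 + 5·0 + 4·5 + 2·3 + 8·9 = 107 ≡ 8.
  S_1 = Σ v_i α_i r_i = 3·9·3 + 5·7·0 + 4·4·5 + 2·3·3 + 8·6·9 = 611 ≡ 6.
  α_i^2 mod 11 = [4, 5, 5, 9, 3].
  S_2 = Σ v_i α_i^2 r_i = 3·4·3 + 5·5·0 + 4·5·5 + 2·9·3 + 8·3·9 = 406 ≡ 10.
  S = (8, 6, 10) ≠ 0, so r is not a codeword (an error is present).
Step 3: locate the error. For a single error e at position i, S_ℓ = v_i·e·α_i^ℓ, so α_err = S_1/S_0.
  S_0^{−1} = 8^{−1} = 7 (mod 11), so α_err = 6·7 = 42 ≡ 9 = α_1. Error position i = 1.
  Consistency check: S_2/S_1 = 10·2 = 20 ≡ 9 = α_err ✓ (single-error assumption holds).
Step 4: error magnitude e = S_0/v_1 = S_0·∏_{j≠1}(α_1 − α_j) = 8·4 = 32 ≡ 10 (mod 11).
Step 5: correct position 1: c_1 = r_1 − e = 3 − 10 ≡ 4 (mod 11). Hence c = [4, 0, 5, 3, 9].
  Check: interpolating c through the α_i gives m(x) = 8 + 2·x (degree < 2) with m(α_i) = c_i for every i, so c is indeed a codeword.


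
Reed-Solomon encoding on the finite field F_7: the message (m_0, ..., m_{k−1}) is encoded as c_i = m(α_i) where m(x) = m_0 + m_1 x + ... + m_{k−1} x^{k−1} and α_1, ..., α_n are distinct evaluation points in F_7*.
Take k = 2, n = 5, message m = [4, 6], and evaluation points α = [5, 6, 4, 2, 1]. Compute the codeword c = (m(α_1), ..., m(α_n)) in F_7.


c = [6, 5, 0, 2, 3]

Message polynomial: m(x) = 4 + 6·x (mod 7).
For each evaluation point α_i, compute m(α_i) mod 7:
  α_1 = 5: Horner steps 6 → 6, so m(5) = 6.
  α_2 = 6: Horner steps 6 → 5, so m(6) = 5.
  α_3 = 4: Horner steps 6 → 0, so m(4) = 0.
  α_4 = 2: Horner steps 6 → 2, so m(2) = 2.
  α_5 = 1: Horner steps 6 → 3, so m(1) = 3.
Codeword c = [6, 5, 0, 2, 3] ∈ F_7^5.


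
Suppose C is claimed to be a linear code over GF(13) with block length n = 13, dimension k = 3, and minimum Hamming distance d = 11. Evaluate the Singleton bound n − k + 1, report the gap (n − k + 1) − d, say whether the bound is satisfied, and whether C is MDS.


Singleton RHS = n − k + 1 = 11, slack = 0, bound satisfied, MDS.

Singleton bound: d ≤ n − k + 1.
Here n = 13, k = 3, so n − k + 1 = 11.
Given d = 11, check d ≤ 11: YES.
Slack = (n − k + 1) − d = 0.
The code is MDS (slack = 0).
Description: the claimed parameters are [13, 3, 11]_13; such a code would be MDS (meets Singleton bound).


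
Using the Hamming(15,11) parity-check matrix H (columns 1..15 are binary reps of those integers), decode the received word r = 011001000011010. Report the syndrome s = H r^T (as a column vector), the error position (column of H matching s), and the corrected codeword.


s = (1, 1, 1, 0)^T, error position = 14, corrected codeword c = 011001000011000

Compute s = H r^T mod 2 one row at a time:
  s_1 = 0 + 0 + 0 + 1 + 1 + 0 + 1 + 0 = 3 ≡ 1 (mod 2).
  s_2 = 0 + 0 + 1 + 0 + 1 + 0 + 1 + 0 = 3 ≡ 1 (mod 2).
  s_3 = 1 + 1 + 1 + 0 + 0 + 1 + 1 + 0 = 5 ≡ 1 (mod 2).
  s_4 = 0 + 1 + 0 + 0 + 0 + 1 + 0 + 0 = 2 ≡ 0 (mod 2).
s = (1, 1, 1, 0)^T — this equals column 14 of H (binary 1110), so error is at position 14.
Correct: flip bit 14 of r = 011001000011010 to get c = 011001000011000.


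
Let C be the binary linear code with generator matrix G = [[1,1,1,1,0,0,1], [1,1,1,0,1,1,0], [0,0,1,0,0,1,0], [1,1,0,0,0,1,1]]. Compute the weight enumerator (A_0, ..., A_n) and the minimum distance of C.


Weight distribution: A_0 = 1, A_1 = 1, A_2 = 1, A_3 = 4, A_4 = 5, A_5 = 3, A_6 = 1. Minimum distance d = 1.

Enumerate all 2^4 = 16 messages m ∈ F_2^4.
For each, compute codeword c = mG in F_2^7, then tally its weight.
  m = 0000 → c = 0000000, weight = 0.
  m = 1000 → c = 1111001, weight = 5.
  m = 0100 → c = 1110110, weight = 5.
  m = 1100 → c = 0001111, weight = 4.
  m = 0010 → c = 0010010, weight = 2.
  m = 1010 → c = 1101011, weight = 5.
  m = 0110 → c = 1100100, weight = 3.
  m = 1110 → c = 0011101, weight = 4.
  m = 0001 → c = 1100011, weight = 4.
  m = 1001 → c = 0011010, weight = 3.
  m = 0101 → c = 0010101, weight = 3.
  m = 1101 → c = 1101100, weight = 4.
  m = 0011 → c = 1110001, weight = 4.
  m = 1011 → c = 0001000, weight = 1.
  m = 0111 → c = 0000111, weight = 3.
  m = 1111 → c = 1111110, weight = 6.
Tally weights:
  weight 0: 1 codewords.
  weight 1: 1 codewords.
  weight 2: 1 codewords.
  weight 3: 4 codewords.
  weight 4: 5 codewords.
  weight 5: 3 codewords.
  weight 6: 1 codewords.
Minimum distance d = smallest w > 0 with A_w > 0 = 1.
Sanity: Σ A_w = 16 = 2^4 = 16 ✓.


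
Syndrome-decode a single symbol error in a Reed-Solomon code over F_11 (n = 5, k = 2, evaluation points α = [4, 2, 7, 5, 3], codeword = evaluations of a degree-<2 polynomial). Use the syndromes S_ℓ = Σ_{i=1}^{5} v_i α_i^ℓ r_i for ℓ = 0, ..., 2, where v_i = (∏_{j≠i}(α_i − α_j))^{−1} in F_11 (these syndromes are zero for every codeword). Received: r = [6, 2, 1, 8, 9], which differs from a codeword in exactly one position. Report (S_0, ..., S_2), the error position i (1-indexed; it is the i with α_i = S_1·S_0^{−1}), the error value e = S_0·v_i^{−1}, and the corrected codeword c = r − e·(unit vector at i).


S = (9, 5, 4), error at position 5, error magnitude e = 5, c = [6, 2, 1, 8, 4].

Step 1: column multipliers v_i = (∏_{j≠i}(α_i − α_j))^{−1} mod 11.
  i = 1 (α = 4): (4−2)(4−7)(4−5)(4−3) = 2·(−3)·(−1)·1 = 6 ≡ 6, so v_1 = 6^{−1} = 2 (mod 11).
  i = 2 (α = 2): (2−4)(2−7)(2−5)(2−3) = (−2)·(−5)·(−3)·(−1) = 30 ≡ 8, so v_2 = 8^{−1} = 7 (mod 11).
  i = 3 (α = 7): (7−4)(7−2)(7−5)(7−3) = 3·5·2·4 = 120 ≡ 10, so v_3 = 10^{−1} = 10 (mod 11).
  i = 4 (α = 5): (5−4)(5−2)(5−7)(5−3) = 1·3·(−2)·2 = −12 ≡ 10, so v_4 = 10^{−1} = 10 (mod 11).
  i = 5 (α = 3): (3−4)(3−2)(3−7)(3−5) = (−1)·1·(−4)·(−2) = −8 ≡ 3, so v_5 = 3^{−1} = 4 (mod 11).
  v = [2, 7, 10, 10, 4].
Step 2: syndromes of r = [6, 2, 1, 8, 9] (all sums mod 11).
  S_0 = Σ v_i r_i = 2·6 + 7·2 + 10·1 + 10·8 + 4·9 = 152 ≡ 9.
  S_1 = Σ v_i α_i r_i = 2·4·6 + 7·2·2 + 10·7·1 + 10·5·8 + 4·3·9 = 654 ≡ 5.
  α_i^2 mod 11 = [5, 4, 5, 3, 9].
  S_2 = Σ v_i α_i^2 r_i = 2·5·6 + 7·4·2 + 10·5·1 + 10·3·8 + 4·9·9 = 730 ≡ 4.
  S = (9, 5, 4) ≠ 0, so r is not a codeword (an error is present).
Step 3: locate the error. For a single error e at position i, S_ℓ = v_i·e·α_i^ℓ, so α_err = S_1/S_0.
  S_0^{−1} = 9^{−1} = 5 (mod 11), so α_err = 5·5 = 25 ≡ 3 = α_5. Error position i = 5.
  Consistency check: S_2/S_1 = 4·9 = 36 ≡ 3 = α_err ✓ (single-error assumption holds).
Step 4: error magnitude e = S_0/v_5 = S_0·∏_{j≠5}(α_5 − α_j) = 9·3 = 27 ≡ 5 (mod 11).
Step 5: correct position 5: c_5 = r_5 − e = 9 − 5 ≡ 4 (mod 11). Hence c = [6, 2, 1, 8, 4].
  Check: interpolating c through the α_i gives m(x) = 9 + 2·x (degree < 2) with m(α_i) = c_i for every i, so c is indeed a codeword.


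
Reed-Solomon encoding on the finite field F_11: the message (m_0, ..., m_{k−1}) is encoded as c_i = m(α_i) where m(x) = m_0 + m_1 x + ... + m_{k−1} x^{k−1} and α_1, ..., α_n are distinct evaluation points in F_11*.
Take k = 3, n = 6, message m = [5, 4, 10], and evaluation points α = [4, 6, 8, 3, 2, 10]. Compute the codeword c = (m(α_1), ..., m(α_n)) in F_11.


c = [5, 4, 6, 8, 9, 0]

Message polynomial: m(x) = 5 + 4·x + 10·x^2 (mod 11).
For each evaluation point α_i, compute m(α_i) mod 11:
  α_1 = 4: Horner steps 10 → 0 → 5, so m(4) = 5.
  α_2 = 6: Horner steps 10 → 9 → 4, so m(6) = 4.
  α_3 = 8: Horner steps 10 → 7 → 6, so m(8) = 6.
  α_4 = 3: Horner steps 10 → 1 → 8, so m(3) = 8.
  α_5 = 2: Horner steps 10 → 2 → 9, so m(2) = 9.
  α_6 = 10: Horner steps 10 → 5 → 0, so m(10) = 0.
Codeword c = [5, 4, 6, 8, 9, 0] ∈ F_11^6.


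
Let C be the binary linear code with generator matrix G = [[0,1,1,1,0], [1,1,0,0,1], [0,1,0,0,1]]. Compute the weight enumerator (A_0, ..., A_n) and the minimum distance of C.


Weight distribution: A_0 = 1, A_1 = 1, A_2 = 1, A_3 = 3, A_4 = 2. Minimum distance d = 1.

Enumerate all 2^3 = 8 messages m ∈ F_2^3.
For each, compute codeword c = mG in F_2^5, then tally its weight.
  m = 000 → c = 00000, weight = 0.
  m = 100 → c = 01110, weight = 3.
  m = 010 → c = 11001, weight = 3.
  m = 110 → c = 10111, weight = 4.
  m = 001 → c = 01001, weight = 2.
  m = 101 → c = 00111, weight = 3.
  m = 011 → c = 10000, weight = 1.
  m = 111 → c = 11110, weight = 4.
Tally weights:
  weight 0: 1 codewords.
  weight 1: 1 codewords.
  weight 2: 1 codewords.
  weight 3: 3 codewords.
  weight 4: 2 codewords.
Minimum distance d = smallest w > 0 with A_w > 0 = 1.
Sanity: Σ A_w = 8 = 2^3 = 8 ✓.


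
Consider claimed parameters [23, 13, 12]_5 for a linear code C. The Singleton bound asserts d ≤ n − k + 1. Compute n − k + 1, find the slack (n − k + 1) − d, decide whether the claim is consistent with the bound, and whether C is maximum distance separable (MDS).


Singleton RHS = n − k + 1 = 11, slack = -1, bound violated (no such code; not MDS).

Singleton bound: d ≤ n − k + 1.
Here n = 23, k = 13, so n − k + 1 = 11.
Given d = 12, check d ≤ 11: NO.
Slack = (n − k + 1) − d = -1.
The slack is negative: d = 12 exceeds n − k + 1 = 11 by 1, so the Singleton bound is violated and no linear [23, 13, 12]_5 code can exist. In particular it is not MDS (MDS requires d = n − k + 1 exactly).
Description: the claimed parameters are [23, 13, 12]_5; such a code would be impossible (violates the Singleton bound).


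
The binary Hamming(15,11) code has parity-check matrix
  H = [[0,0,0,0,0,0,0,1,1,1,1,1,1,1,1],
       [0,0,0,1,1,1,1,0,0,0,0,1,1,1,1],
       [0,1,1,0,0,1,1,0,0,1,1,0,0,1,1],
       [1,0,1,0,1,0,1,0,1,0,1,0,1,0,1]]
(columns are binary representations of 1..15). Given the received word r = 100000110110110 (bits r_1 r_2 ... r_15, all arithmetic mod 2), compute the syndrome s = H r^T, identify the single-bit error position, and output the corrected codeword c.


s = (1, 1, 0, 0)^T, error position = 12, corrected codeword c = 100000110111110

Compute s = H r^T mod 2 one row at a time:
  s_1 = 1 + 0 + 1 + 1 + 0 + 1 + 1 + 0 = 5 ≡ 1 (mod 2).
  s_2 = 0 + 0 + 0 + 1 + 0 + 1 + 1 + 0 = 3 ≡ 1 (mod 2).
  s_3 = 0 + 0 + 0 + 1 + 1 + 1 + 1 + 0 = 4 ≡ 0 (mod 2).
  s_4 = 1 + 0 + 0 + 1 + 0 + 1 + 1 + 0 = 4 ≡ 0 (mod 2).
s = (1, 1, 0, 0)^T — this equals column 12 of H (binary 1100), so error is at position 12.
Correct: flip bit 12 of r = 100000110110110 to get c = 100000110111110.


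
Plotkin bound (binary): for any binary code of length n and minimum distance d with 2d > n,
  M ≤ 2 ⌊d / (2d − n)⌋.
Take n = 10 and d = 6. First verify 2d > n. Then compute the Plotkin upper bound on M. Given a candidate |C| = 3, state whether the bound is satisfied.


Plotkin bound M ≤ 6; given |C| = 3 ≤ bound (satisfied).

Check applicability: 2d = 12, n = 10.
2d − n = 2 > 0, so Plotkin applies.
Compute d/(2d−n) = 6/2 ≈ 3.0000.
⌊d/(2d−n)⌋ = 3.
Plotkin bound: M ≤ 2·3 = 6.
Given |C| = 3, check: satisfied.
This |C| is below the Plotkin bound.


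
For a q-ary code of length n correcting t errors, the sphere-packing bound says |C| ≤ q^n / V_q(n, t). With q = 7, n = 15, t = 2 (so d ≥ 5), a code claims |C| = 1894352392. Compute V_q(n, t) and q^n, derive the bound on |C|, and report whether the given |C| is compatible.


V_q(n, t) = 3871, q^n = 4747561509943, Hamming bound = 1226443169, |C| = 1894352392 > bound (violated).

Step 1: Compute V_q(n, t) = Σ_{j=0}^2 C(n, j) (q−1)^j.
  j = 0: C(15,0)·(6)^0 = 1·1 = 1.
  j = 1: C(15,1)·(6)^1 = 15·6 = 90.
  j = 2: C(15,2)·(6)^2 = 105·36 = 3780.
  V_q(n, t) = 1 + 90 + 3780 = 3871.
Step 2: q^n = 7^15 = 4747561509943.
Step 3: Hamming bound ⌊q^n / V_q(n,t)⌋ = ⌊4747561509943/3871⌋ = 1226443169.
Step 4: Compare |C| = 1894352392 to 1226443169: violated.
The claimed |C| lies above the Hamming bound, so no 7-ary code of length 15 with d ≥ 5 can have 1894352392 codewords.


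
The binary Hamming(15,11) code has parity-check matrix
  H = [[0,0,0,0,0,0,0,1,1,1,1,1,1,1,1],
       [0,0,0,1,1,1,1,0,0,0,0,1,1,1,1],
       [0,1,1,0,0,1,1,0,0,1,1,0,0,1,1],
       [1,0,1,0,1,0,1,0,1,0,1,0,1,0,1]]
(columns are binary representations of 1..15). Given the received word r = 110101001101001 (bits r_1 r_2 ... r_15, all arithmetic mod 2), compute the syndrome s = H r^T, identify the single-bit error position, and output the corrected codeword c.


s = (0, 0, 0, 1)^T, error position = 1, corrected codeword c = 010101001101001

Compute s = H r^T mod 2 one row at a time:
  s_1 = 0 + 1 + 1 + 0 + 1 + 0 + 0 + 1 = 4 ≡ 0 (mod 2).
  s_2 = 1 + 0 + 1 + 0 + 1 + 0 + 0 + 1 = 4 ≡ 0 (mod 2).
  s_3 = 1 + 0 + 1 + 0 + 1 + 0 + 0 + 1 = 4 ≡ 0 (mod 2).
  s_4 = 1 + 0 + 0 + 0 + 1 + 0 + 0 + 1 = 3 ≡ 1 (mod 2).
s = (0, 0, 0, 1)^T — this equals column 1 of H (binary 0001), so error is at position 1.
Correct: flip bit 1 of r = 110101001101001 to get c = 010101001101001.


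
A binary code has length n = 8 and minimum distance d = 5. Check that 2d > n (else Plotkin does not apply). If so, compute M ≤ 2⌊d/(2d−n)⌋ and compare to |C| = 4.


Plotkin bound M ≤ 4; given |C| = 4 ≤ bound (satisfied).

Check applicability: 2d = 10, n = 8.
2d − n = 2 > 0, so Plotkin applies.
Compute d/(2d−n) = 5/2 ≈ 2.5000.
⌊d/(2d−n)⌋ = 2.
Plotkin bound: M ≤ 2·2 = 4.
Given |C| = 4, check: satisfied.
This |C| is at the Plotkin bound.


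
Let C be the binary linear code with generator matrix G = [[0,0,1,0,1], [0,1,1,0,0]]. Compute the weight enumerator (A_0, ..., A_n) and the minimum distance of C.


Weight distribution: A_0 = 1, A_2 = 3. Minimum distance d = 2.

Enumerate all 2^2 = 4 messages m ∈ F_2^2.
For each, compute codeword c = mG in F_2^5, then tally its weight.
  m = 00 → c = 00000, weight = 0.
  m = 10 → c = 00101, weight = 2.
  m = 01 → c = 01100, weight = 2.
  m = 11 → c = 01001, weight = 2.
Tally weights:
  weight 0: 1 codewords.
  weight 2: 3 codewords.
Minimum distance d = smallest w > 0 with A_w > 0 = 2.
Sanity: Σ A_w = 4 = 2^2 = 4 ✓.


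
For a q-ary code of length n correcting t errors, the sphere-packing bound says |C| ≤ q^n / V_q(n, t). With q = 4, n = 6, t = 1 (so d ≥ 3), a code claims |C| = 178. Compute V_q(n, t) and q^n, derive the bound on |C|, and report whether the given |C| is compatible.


V_q(n, t) = 19, q^n = 4096, Hamming bound = 215, |C| = 178 ≤ bound (satisfied).

Step 1: Compute V_q(n, t) = Σ_{j=0}^1 C(n, j) (q−1)^j.
  j = 0: C(6,0)·(3)^0 = 1·1 = 1.
  j = 1: C(6,1)·(3)^1 = 6·3 = 18.
  V_q(n, t) = 1 + 18 = 19.
Step 2: q^n = 4^6 = 4096.
Step 3: Hamming bound ⌊q^n / V_q(n,t)⌋ = ⌊4096/19⌋ = 215.
Step 4: Compare |C| = 178 to 215: satisfied.
The claimed |C| lies below the Hamming bound.


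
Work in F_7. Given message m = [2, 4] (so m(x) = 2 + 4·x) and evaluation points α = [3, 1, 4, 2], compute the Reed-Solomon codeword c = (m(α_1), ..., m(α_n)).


c = [0, 6, 4, 3]

Message polynomial: m(x) = 2 + 4·x (mod 7).
For each evaluation point α_i, compute m(α_i) mod 7:
  α_1 = 3: Horner steps 4 → 0, so m(3) = 0.
  α_2 = 1: Horner steps 4 → 6, so m(1) = 6.
  α_3 = 4: Horner steps 4 → 4, so m(4) = 4.
  α_4 = 2: Horner steps 4 → 3, so m(2) = 3.
Codeword c = [0, 6, 4, 3] ∈ F_7^4.


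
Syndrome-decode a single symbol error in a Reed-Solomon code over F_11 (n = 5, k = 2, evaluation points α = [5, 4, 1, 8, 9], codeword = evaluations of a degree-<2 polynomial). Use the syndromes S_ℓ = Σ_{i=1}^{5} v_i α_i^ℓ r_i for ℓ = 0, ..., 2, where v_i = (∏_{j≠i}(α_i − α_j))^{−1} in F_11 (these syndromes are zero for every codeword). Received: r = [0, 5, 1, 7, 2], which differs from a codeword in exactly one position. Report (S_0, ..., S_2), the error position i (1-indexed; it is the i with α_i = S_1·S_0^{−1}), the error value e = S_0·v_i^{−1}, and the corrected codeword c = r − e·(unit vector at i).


S = (3, 3, 3), error at position 3, error magnitude e = 3, c = [0, 5, 9, 7, 2].

Step 1: column multipliers v_i = (∏_{j≠i}(α_i − α_j))^{−1} mod 11.
  i = 1 (α = 5): (5−4)(5−1)(5−8)(5−9) = 1·4·(−3)·(−4) = 48 ≡ 4, so v_1 = 4^{−1} = 3 (mod 11).
  i = 2 (α = 4): (4−5)(4−1)(4−8)(4−9) = (−1)·3·(−4)·(−5) = −60 ≡ 6, so v_2 = 6^{−1} = 2 (mod 11).
  i = 3 (α = 1): (1−5)(1−4)(1−8)(1−9) = (−4)·(−3)·(−7)·(−8) = 672 ≡ 1, so v_3 = 1^{−1} = 1 (mod 11).
  i = 4 (α = 8): (8−5)(8−4)(8−1)(8−9) = 3·4·7·(−1) = −84 ≡ 4, so v_4 = 4^{−1} = 3 (mod 11).
  i = 5 (α = 9): (9−5)(9−4)(9−1)(9−8) = 4·5·8·1 = 160 ≡ 6, so v_5 = 6^{−1} = 2 (mod 11).
  v = [3, 2, 1, 3, 2].
Step 2: syndromes of r = [0, 5, 1, 7, 2] (all sums mod 11).
  S_0 = Σ v_i r_i = 3·0 + 2·5 + 1·1 + 3·7 + 2·2 = 36 ≡ 3.
  S_1 = Σ v_i α_i r_i = 3·5·0 + 2·4·5 + 1·1·1 + 3·8·7 + 2·9·2 = 245 ≡ 3.
  α_i^2 mod 11 = [3, 5, 1, 9, 4].
  S_2 = Σ v_i α_i^2 r_i = 3·3·0 + 2·5·5 + 1·1·1 + 3·9·7 + 2·4·2 = 256 ≡ 3.
  S = (3, 3, 3) ≠ 0, so r is not a codeword (an error is present).
Step 3: locate the error. For a single error e at position i, S_ℓ = v_i·e·α_i^ℓ, so α_err = S_1/S_0.
  S_0^{−1} = 3^{−1} = 4 (mod 11), so α_err = 3·4 = 12 ≡ 1 = α_3. Error position i = 3.
  Consistency check: S_2/S_1 = 3·4 = 12 ≡ 1 = α_err ✓ (single-error assumption holds).
Step 4: error magnitude e = S_0/v_3 = S_0·∏_{j≠3}(α_3 − α_j) = 3·1 = 3 ≡ 3 (mod 11).
Step 5: correct position 3: c_3 = r_3 − e = 1 − 3 ≡ 9 (mod 11). Hence c = [0, 5, 9, 7, 2].
  Check: interpolating c through the α_i gives m(x) = 3 + 6·x (degree < 2) with m(α_i) = c_i for every i, so c is indeed a codeword.


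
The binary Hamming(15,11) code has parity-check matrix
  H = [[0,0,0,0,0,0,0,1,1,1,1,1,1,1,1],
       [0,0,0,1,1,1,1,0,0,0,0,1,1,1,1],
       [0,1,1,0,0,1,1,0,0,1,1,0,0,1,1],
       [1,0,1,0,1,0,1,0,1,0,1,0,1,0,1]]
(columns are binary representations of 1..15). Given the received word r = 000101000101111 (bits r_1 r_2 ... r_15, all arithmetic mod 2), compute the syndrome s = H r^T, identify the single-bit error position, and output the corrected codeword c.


s = (1, 0, 0, 0)^T, error position = 8, corrected codeword c = 000101010101111

Compute s = H r^T mod 2 one row at a time:
  s_1 = 0 + 0 + 1 + 0 + 1 + 1 + 1 + 1 = 5 ≡ 1 (mod 2).
  s_2 = 1 + 0 + 1 + 0 + 1 + 1 + 1 + 1 = 6 ≡ 0 (mod 2).
  s_3 = 0 + 0 + 1 + 0 + 1 + 0 + 1 + 1 = 4 ≡ 0 (mod 2).
  s_4 = 0 + 0 + 0 + 0 + 0 + 0 + 1 + 1 = 2 ≡ 0 (mod 2).
s = (1, 0, 0, 0)^T — this equals column 8 of H (binary 1000), so error is at position 8.
Correct: flip bit 8 of r = 000101000101111 to get c = 000101010101111.


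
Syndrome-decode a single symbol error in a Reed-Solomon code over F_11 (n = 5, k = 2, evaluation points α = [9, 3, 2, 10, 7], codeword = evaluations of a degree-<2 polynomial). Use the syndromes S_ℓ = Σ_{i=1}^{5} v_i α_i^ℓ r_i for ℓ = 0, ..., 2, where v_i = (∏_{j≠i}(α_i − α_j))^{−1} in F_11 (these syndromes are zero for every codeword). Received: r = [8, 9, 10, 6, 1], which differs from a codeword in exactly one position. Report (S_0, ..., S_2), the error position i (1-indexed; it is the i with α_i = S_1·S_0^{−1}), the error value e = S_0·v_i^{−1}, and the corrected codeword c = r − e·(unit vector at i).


S = (2, 4, 8), error at position 3, error magnitude e = 10, c = [8, 9, 0, 6, 1].

Step 1: column multipliers v_i = (∏_{j≠i}(α_i − α_j))^{−1} mod 11.
  i = 1 (α = 9): (9−3)(9−2)(9−10)(9−7) = 6·7·(−1)·2 = −84 ≡ 4, so v_1 = 4^{−1} = 3 (mod 11).
  i = 2 (α = 3): (3−9)(3−2)(3−10)(3−7) = (−6)·1·(−7)·(−4) = −168 ≡ 8, so v_2 = 8^{−1} = 7 (mod 11).
  i = 3 (α = 2): (2−9)(2−3)(2−10)(2−7) = (−7)·(−1)·(−8)·(−5) = 280 ≡ 5, so v_3 = 5^{−1} = 9 (mod 11).
  i = 4 (α = 10): (10−9)(10−3)(10−2)(10−7) = 1·7·8·3 = 168 ≡ 3, so v_4 = 3^{−1} = 4 (mod 11).
  i = 5 (α = 7): (7−9)(7−3)(7−2)(7−10) = (−2)·4·5·(−3) = 120 ≡ 10, so v_5 = 10^{−1} = 10 (mod 11).
  v = [3, 7, 9, 4, 10].
Step 2: syndromes of r = [8, 9, 10, 6, 1] (all sums mod 11).
  S_0 = Σ v_i r_i = 3·8 + 7·9 + 9·10 + 4·6 + 10·1 = 211 ≡ 2.
  S_1 = Σ v_i α_i r_i = 3·9·8 + 7·3·9 + 9·2·10 + 4·10·6 + 10·7·1 = 895 ≡ 4.
  α_i^2 mod 11 = [4, 9, 4, 1, 5].
  S_2 = Σ v_i α_i^2 r_i = 3·4·8 + 7·9·9 + 9·4·10 + 4·1·6 + 10·5·1 = 1097 ≡ 8.
  S = (2, 4, 8) ≠ 0, so r is not a codeword (an error is present).
Step 3: locate the error. For a single error e at position i, S_ℓ = v_i·e·α_i^ℓ, so α_err = S_1/S_0.
  S_0^{−1} = 2^{−1} = 6 (mod 11), so α_err = 4·6 = 24 ≡ 2 = α_3. Error position i = 3.
  Consistency check: S_2/S_1 = 8·3 = 24 ≡ 2 = α_err ✓ (single-error assumption holds).
Step 4: error magnitude e = S_0/v_3 = S_0·∏_{j≠3}(α_3 − α_j) = 2·5 = 10 ≡ 10 (mod 11).
Step 5: correct position 3: c_3 = r_3 − e = 10 − 10 ≡ 0 (mod 11). Hence c = [8, 9, 0, 6, 1].
  Check: interpolating c through the α_i gives m(x) = 4 + 9·x (degree < 2) with m(α_i) = c_i for every i, so c is indeed a codeword.


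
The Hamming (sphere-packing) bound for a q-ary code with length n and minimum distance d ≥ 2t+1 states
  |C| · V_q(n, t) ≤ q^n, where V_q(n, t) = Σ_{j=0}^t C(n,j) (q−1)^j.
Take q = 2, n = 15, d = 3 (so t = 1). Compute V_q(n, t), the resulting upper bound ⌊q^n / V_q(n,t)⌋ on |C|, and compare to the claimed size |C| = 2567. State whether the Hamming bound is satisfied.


V_q(n, t) = 16, q^n = 32768, Hamming bound = 2048, |C| = 2567 > bound (violated).

Step 1: Compute V_q(n, t) = Σ_{j=0}^1 C(n, j) (q−1)^j.
  j = 0: C(15,0)·(1)^0 = 1·1 = 1.
  j = 1: C(15,1)·(1)^1 = 15·1 = 15.
  V_q(n, t) = 1 + 15 = 16.
Step 2: q^n = 2^15 = 32768.
Step 3: Hamming bound ⌊q^n / V_q(n,t)⌋ = ⌊32768/16⌋ = 2048.
Step 4: Compare |C| = 2567 to 2048: violated.
The claimed |C| lies above the Hamming bound, so no 2-ary code of length 15 with d ≥ 3 can have 2567 codewords.


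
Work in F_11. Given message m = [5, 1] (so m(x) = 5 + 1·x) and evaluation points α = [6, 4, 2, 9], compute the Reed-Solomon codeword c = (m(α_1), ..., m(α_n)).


c = [0, 9, 7, 3]

Message polynomial: m(x) = 5 + 1·x (mod 11).
For each evaluation point α_i, compute m(α_i) mod 11:
  α_1 = 6: Horner steps 1 → 0, so m(6) = 0.
  α_2 = 4: Horner steps 1 → 9, so m(4) = 9.
  α_3 = 2: Horner steps 1 → 7, so m(2) = 7.
  α_4 = 9: Horner steps 1 → 3, so m(9) = 3.
Codeword c = [0, 9, 7, 3] ∈ F_11^4.


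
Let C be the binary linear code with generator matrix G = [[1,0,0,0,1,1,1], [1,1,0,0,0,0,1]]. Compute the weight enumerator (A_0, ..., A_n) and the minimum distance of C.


Weight distribution: A_0 = 1, A_3 = 2, A_4 = 1. Minimum distance d = 3.

Enumerate all 2^2 = 4 messages m ∈ F_2^2.
For each, compute codeword c = mG in F_2^7, then tally its weight.
  m = 00 → c = 0000000, weight = 0.
  m = 10 → c = 1000111, weight = 4.
  m = 01 → c = 1100001, weight = 3.
  m = 11 → c = 0100110, weight = 3.
Tally weights:
  weight 0: 1 codewords.
  weight 3: 2 codewords.
  weight 4: 1 codewords.
Minimum distance d = smallest w > 0 with A_w > 0 = 3.
Sanity: Σ A_w = 4 = 2^2 = 4 ✓.


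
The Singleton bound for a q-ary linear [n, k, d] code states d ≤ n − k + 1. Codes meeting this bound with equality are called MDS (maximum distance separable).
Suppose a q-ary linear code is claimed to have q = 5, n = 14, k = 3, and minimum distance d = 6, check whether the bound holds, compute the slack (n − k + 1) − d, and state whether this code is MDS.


Singleton RHS = n − k + 1 = 12, slack = 6, bound satisfied, not MDS.

Singleton bound: d ≤ n − k + 1.
Here n = 14, k = 3, so n − k + 1 = 12.
Given d = 6, check d ≤ 12: YES.
Slack = (n − k + 1) − d = 6.
The code is NOT MDS (slack = 6 > 0).
Description: the claimed parameters are [14, 3, 6]_5; such a code would be non-MDS.


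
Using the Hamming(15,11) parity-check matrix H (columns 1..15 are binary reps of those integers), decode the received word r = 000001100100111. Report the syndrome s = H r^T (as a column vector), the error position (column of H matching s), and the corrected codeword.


s = (0, 1, 1, 1)^T, error position = 7, corrected codeword c = 000001000100111

Compute s = H r^T mod 2 one row at a time:
  s_1 = 0 + 0 + 1 + 0 + 0 + 1 + 1 + 1 = 4 ≡ 0 (mod 2).
  s_2 = 0 + 0 + 1 + 1 + 0 + 1 + 1 + 1 = 5 ≡ 1 (mod 2).
  s_3 = 0 + 0 + 1 + 1 + 1 + 0 + 1 + 1 = 5 ≡ 1 (mod 2).
  s_4 = 0 + 0 + 0 + 1 + 0 + 0 + 1 + 1 = 3 ≡ 1 (mod 2).
s = (0, 1, 1, 1)^T — this equals column 7 of H (binary 0111), so error is at position 7.
Correct: flip bit 7 of r = 000001100100111 to get c = 000001000100111.


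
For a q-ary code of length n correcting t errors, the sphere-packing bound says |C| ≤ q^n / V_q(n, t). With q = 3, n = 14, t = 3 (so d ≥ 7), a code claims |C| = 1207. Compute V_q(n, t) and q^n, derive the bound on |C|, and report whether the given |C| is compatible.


V_q(n, t) = 3305, q^n = 4782969, Hamming bound = 1447, |C| = 1207 ≤ bound (satisfied).

Step 1: Compute V_q(n, t) = Σ_{j=0}^3 C(n, j) (q−1)^j.
  j = 0: C(14,0)·(2)^0 = 1·1 = 1.
  j = 1: C(14,1)·(2)^1 = 14·2 = 28.
  j = 2: C(14,2)·(2)^2 = 91·4 = 364.
  j = 3: C(14,3)·(2)^3 = 364·8 = 2912.
  V_q(n, t) = 1 + 28 + 364 + 2912 = 3305.
Step 2: q^n = 3^14 = 4782969.
Step 3: Hamming bound ⌊q^n / V_q(n,t)⌋ = ⌊4782969/3305⌋ = 1447.
Step 4: Compare |C| = 1207 to 1447: satisfied.
The claimed |C| lies below the Hamming bound.


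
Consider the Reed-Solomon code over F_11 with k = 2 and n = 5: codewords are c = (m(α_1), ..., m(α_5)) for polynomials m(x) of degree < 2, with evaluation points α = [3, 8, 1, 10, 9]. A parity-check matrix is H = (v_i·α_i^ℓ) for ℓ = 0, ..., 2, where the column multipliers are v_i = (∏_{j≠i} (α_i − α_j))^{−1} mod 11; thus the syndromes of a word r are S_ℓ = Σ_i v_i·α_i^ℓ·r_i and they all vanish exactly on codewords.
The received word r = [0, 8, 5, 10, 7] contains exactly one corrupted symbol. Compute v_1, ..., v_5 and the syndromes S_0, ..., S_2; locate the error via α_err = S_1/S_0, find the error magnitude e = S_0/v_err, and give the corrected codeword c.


S = (1, 8, 9), error at position 2, error magnitude e = 4, c = [0, 4, 5, 10, 7].

Step 1: column multipliers v_i = (∏_{j≠i}(α_i − α_j))^{−1} mod 11.
  i = 1 (α = 3): (3−8)(3−1)(3−10)(3−9) = (−5)·2·(−7)·(−6) = −420 ≡ 9, so v_1 = 9^{−1} = 5 (mod 11).
  i = 2 (α = 8): (8−3)(8−1)(8−10)(8−9) = 5·7·(−2)·(−1) = 70 ≡ 4, so v_2 = 4^{−1} = 3 (mod 11).
  i = 3 (α = 1): (1−3)(1−8)(1−10)(1−9) = (−2)·(−7)·(−9)·(−8) = 1008 ≡ 7, so v_3 = 7^{−1} = 8 (mod 11).
  i = 4 (α = 10): (10−3)(10−8)(10−1)(10−9) = 7·2·9·1 = 126 ≡ 5, so v_4 = 5^{−1} = 9 (mod 11).
  i = 5 (α = 9): (9−3)(9−8)(9−1)(9−10) = 6·1·8·(−1) = −48 ≡ 7, so v_5 = 7^{−1} = 8 (mod 11).
  v = [5, 3, 8, 9, 8].
Step 2: syndromes of r = [0, 8, 5, 10, 7] (all sums mod 11).
  S_0 = Σ v_i r_i = 5·0 + 3·8 + 8·5 + 9·10 + 8·7 = 210 ≡ 1.
  S_1 = Σ v_i α_i r_i = 5·3·0 + 3·8·8 + 8·1·5 + 9·10·10 + 8·9·7 = 1636 ≡ 8.
  α_i^2 mod 11 = [9, 9, 1, 1, 4].
  S_2 = Σ v_i α_i^2 r_i = 5·9·0 + 3·9·8 + 8·1·5 + 9·1·10 + 8·4·7 = 570 ≡ 9.
  S = (1, 8, 9) ≠ 0, so r is not a codeword (an error is present).
Step 3: locate the error. For a single error e at position i, S_ℓ = v_i·e·α_i^ℓ, so α_err = S_1/S_0.
  S_0^{−1} = 1^{−1} = 1 (mod 11), so α_err = 8·1 = 8 ≡ 8 = α_2. Error position i = 2.
  Consistency check: S_2/S_1 = 9·7 = 63 ≡ 8 = α_err ✓ (single-error assumption holds).
Step 4: error magnitude e = S_0/v_2 = S_0·∏_{j≠2}(α_2 − α_j) = 1·4 = 4 ≡ 4 (mod 11).
Step 5: correct position 2: c_2 = r_2 − e = 8 − 4 ≡ 4 (mod 11). Hence c = [0, 4, 5, 10, 7].
  Check: interpolating c through the α_i gives m(x) = 2 + 3·x (degree < 2) with m(α_i) = c_i for every i, so c is indeed a codeword.
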